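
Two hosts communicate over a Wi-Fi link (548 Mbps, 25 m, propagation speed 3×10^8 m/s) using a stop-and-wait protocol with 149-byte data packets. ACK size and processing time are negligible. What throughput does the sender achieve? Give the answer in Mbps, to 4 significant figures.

t_tx = L/R = 1192/548000000 = 2.17518e-06 s.
t_prop = 25/300000000 = 8.33333e-08 s; RTT = 1.66667e-07 s.
Cycle = t_tx + RTT = 2.34185e-06 s.
Throughput = L / cycle = 1192 / 2.34185e-06 = 509.0 Mbps.

509.0 Mbps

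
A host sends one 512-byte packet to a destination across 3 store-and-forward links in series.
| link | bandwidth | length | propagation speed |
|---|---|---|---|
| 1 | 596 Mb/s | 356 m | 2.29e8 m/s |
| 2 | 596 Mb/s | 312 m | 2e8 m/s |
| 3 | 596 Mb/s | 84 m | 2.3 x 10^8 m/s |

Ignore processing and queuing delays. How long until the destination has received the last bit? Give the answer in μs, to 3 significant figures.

L = 512 × 8 = 4096 bits.
Transmission delay per hop = L/R = 4096/596000000 = 6.87248 μs; 3 hops → 20.6174 μs.
Propagation delays (d/s per hop): 1.55459, 1.56, 0.365217 μs; sum = 3.4798 μs.
End-to-end = 24.1 μs.

24.1 μs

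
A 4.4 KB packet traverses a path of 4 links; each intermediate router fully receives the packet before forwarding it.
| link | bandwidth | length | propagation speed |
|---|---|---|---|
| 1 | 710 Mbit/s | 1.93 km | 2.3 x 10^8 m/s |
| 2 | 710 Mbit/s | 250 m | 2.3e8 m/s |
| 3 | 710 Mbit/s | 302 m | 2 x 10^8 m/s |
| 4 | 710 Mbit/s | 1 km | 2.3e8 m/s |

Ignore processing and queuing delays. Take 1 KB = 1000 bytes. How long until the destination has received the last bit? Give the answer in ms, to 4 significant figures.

L = 35200 bits.
Transmission delay per hop = L/R = 35200/710000000 = 0.0495775 ms; 4 hops → 0.19831 ms.
Propagation delays (d/s per hop): 0.0083913, 0.00108696, 0.00151, 0.00434783 ms; sum = 0.0153361 ms.
End-to-end = 0.2136 ms.

0.2136 ms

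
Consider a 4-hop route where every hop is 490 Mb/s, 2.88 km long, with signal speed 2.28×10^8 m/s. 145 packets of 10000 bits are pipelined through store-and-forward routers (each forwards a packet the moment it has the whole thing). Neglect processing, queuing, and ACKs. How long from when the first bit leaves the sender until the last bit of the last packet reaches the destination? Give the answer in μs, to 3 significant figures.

Per-hop transmission t_tx = L/R = 10000/490000000 = 20.4082 μs.
Per-hop propagation t_prop = 2880/2.28e+08 = 12.6316 μs.
Pipeline fill: first packet needs 4·t_tx to clear all hops; remaining 144 packets each add one t_tx.
Total = (4+145-1)·t_tx + 4·t_prop = 148·20.4082 + 4·12.6316 = 3070 μs.

3070 μs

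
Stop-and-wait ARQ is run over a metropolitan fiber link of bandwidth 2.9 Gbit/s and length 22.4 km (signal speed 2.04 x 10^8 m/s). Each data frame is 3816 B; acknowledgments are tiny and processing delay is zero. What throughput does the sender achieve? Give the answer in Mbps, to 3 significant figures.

t_tx = L/R = 30528/2900000000 = 1.05269e-05 s.
t_prop = 22400/204000000 = 0.000109804 s; RTT = 0.000219608 s.
Cycle = t_tx + RTT = 0.000230135 s.
Throughput = L / cycle = 30528 / 0.000230135 = 133 Mbps.

133 Mbps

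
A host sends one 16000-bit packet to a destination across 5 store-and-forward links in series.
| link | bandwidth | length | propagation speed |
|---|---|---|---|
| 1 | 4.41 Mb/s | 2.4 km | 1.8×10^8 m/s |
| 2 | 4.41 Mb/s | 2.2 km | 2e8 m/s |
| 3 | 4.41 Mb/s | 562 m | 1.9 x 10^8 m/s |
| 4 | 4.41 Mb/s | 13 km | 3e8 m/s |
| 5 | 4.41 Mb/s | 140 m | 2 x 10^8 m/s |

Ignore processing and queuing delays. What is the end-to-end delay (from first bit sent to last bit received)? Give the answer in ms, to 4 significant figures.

Transmission delay per hop = L/R = 16000/4410000 = 3.62812 ms; 5 hops → 18.1406 ms.
Propagation delays (d/s per hop): 0.0133333, 0.011, 0.00295789, 0.0433333, 0.0007 ms; sum = 0.0713246 ms.
End-to-end = 18.21 ms.

18.21 ms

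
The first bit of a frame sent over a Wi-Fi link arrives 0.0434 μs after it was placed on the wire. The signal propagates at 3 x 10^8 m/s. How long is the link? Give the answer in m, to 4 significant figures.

13.02 m

d = s × t_prop = 300000000 × 4.34e-08 = 13.02 m.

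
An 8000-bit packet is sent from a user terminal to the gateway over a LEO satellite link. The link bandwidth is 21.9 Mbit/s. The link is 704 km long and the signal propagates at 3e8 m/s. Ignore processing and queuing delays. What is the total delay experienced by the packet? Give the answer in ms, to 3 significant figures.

Transmission delay = L/R = 8000 / 21900000 = 0.365297 ms.
Propagation delay = d/s = 704000 m / 300000000 m/s = 2.34667 ms.
Total = 2.71 ms.

2.71 ms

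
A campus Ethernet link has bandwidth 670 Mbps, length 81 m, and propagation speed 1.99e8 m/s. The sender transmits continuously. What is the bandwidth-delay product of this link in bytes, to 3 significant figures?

Propagation delay = 81 / 199000000 = 4.07035e-07 s.
BDP = R × t_prop = 670000000 × 4.07035e-07 = 272.714 bits.
In bytes: 272.714/8 = 34.1 bytes.

34.1 bytes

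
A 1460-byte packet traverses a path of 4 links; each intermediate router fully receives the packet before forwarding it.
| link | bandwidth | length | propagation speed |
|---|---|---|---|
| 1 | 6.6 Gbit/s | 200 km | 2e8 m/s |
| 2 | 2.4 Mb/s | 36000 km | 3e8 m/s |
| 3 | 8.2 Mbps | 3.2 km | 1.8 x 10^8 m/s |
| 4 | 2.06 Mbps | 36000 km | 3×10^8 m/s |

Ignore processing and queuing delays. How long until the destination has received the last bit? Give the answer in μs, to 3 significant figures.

L = 1460 × 8 = 11680 bits.
Transmission delays (L/R per hop): 1.7697, 4866.67, 1424.39, 5669.9 μs; sum = 11962.7 μs.
Propagation delays (d/s per hop): 1000, 120000, 17.7778, 120000 μs; sum = 241018 μs.
End-to-end = 253000 μs.

253000 μs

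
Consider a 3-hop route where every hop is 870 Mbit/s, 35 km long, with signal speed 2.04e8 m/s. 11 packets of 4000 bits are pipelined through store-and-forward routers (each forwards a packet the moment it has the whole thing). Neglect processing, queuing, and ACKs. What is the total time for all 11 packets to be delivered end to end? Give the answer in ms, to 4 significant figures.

Per-hop transmission t_tx = L/R = 4000/870000000 = 0.0045977 ms.
Per-hop propagation t_prop = 35000/204000000 = 0.171569 ms.
Pipeline fill: first packet needs 3·t_tx to clear all hops; remaining 10 packets each add one t_tx.
Total = (3+11-1)·t_tx + 3·t_prop = 13·0.0045977 + 3·0.171569 = 0.5745 ms.

0.5745 ms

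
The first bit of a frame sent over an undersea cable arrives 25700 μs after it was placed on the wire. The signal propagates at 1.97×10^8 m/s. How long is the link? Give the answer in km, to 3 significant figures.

d = s × t_prop = 197000000 × 0.0257 = 5060 km.

5060 km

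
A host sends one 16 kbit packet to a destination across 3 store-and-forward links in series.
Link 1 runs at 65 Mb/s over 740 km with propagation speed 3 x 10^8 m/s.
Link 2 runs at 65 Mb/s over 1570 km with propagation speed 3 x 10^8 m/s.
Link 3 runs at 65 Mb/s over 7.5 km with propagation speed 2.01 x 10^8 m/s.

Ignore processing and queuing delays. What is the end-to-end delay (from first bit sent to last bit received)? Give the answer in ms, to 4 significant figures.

8.476 ms

L = 16000 bits.
Transmission delay per hop = L/R = 16000/65000000 = 0.246154 ms; 3 hops → 0.738462 ms.
Propagation delays (d/s per hop): 2.46667, 5.23333, 0.0373134 ms; sum = 7.73731 ms.
End-to-end = 8.476 ms.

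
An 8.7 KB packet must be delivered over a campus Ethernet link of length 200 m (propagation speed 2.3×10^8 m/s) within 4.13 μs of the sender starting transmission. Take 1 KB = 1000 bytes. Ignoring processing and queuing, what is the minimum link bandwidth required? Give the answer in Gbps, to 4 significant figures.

21.35 Gbps

L = 69600 bits.
Propagation delay = 200 / 2.3e+08 = 0.869565 μs.
Transmission budget = 4.13 − 0.869565 = 3.26043 μs.
R ≥ L / t_tx = 69600 bits / 3.26043e-06 s = 21.35 Gbps.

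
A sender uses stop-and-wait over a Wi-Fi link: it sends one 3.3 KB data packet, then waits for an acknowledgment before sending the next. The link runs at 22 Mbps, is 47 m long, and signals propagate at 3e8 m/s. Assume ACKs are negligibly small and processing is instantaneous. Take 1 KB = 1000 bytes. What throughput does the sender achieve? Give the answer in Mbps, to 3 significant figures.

t_tx = L/R = 26400/22000000 = 0.0012 s.
t_prop = 47/300000000 = 1.56667e-07 s; RTT = 3.13333e-07 s.
Cycle = t_tx + RTT = 0.00120031 s.
Throughput = L / cycle = 26400 / 0.00120031 = 22.0 Mbps.

22.0 Mbps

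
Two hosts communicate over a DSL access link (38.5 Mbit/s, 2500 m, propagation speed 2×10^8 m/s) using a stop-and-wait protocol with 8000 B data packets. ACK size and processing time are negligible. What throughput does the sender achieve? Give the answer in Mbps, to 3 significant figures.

37.9 Mbps

t_tx = L/R = 64000/38500000 = 0.00166234 s.
t_prop = 2500/200000000 = 1.25e-05 s; RTT = 2.5e-05 s.
Cycle = t_tx + RTT = 0.00168734 s.
Throughput = L / cycle = 64000 / 0.00168734 = 37.9 Mbps.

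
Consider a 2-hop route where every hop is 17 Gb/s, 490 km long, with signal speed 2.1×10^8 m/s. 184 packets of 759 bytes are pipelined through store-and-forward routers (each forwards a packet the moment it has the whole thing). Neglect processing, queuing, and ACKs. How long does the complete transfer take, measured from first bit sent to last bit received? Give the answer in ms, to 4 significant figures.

4.733 ms

Per-hop transmission t_tx = L/R = 6072/17000000000 = 0.000357176 ms.
Per-hop propagation t_prop = 490000/210000000 = 2.33333 ms.
Pipeline fill: first packet needs 2·t_tx to clear all hops; remaining 183 packets each add one t_tx.
Total = (2+184-1)·t_tx + 2·t_prop = 185·0.000357176 + 2·2.33333 = 4.733 ms.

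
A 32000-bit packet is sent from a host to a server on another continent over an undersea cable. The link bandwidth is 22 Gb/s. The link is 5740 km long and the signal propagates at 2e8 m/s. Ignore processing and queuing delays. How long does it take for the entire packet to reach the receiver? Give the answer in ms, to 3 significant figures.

Transmission delay = L/R = 32000 / 22000000000 = 0.00145455 ms.
Propagation delay = d/s = 5740000 m / 200000000 m/s = 28.7 ms.
Total = 28.7 ms.

28.7 ms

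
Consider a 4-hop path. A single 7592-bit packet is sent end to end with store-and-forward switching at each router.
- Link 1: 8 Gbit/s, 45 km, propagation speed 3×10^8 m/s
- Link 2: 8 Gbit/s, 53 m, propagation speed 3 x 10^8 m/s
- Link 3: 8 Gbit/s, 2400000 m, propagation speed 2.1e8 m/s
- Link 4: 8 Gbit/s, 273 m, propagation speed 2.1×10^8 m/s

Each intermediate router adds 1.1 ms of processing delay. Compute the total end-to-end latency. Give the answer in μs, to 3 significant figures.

14900 μs

Transmission delay per hop = L/R = 7592/8000000000 = 0.949 μs; 4 hops → 3.796 μs.
Propagation delays (d/s per hop): 150, 0.176667, 11428.6, 1.3 μs; sum = 11580 μs.
Processing at 3 router(s): 3 × 1.1 ms = 3300 μs.
End-to-end = 14900 μs.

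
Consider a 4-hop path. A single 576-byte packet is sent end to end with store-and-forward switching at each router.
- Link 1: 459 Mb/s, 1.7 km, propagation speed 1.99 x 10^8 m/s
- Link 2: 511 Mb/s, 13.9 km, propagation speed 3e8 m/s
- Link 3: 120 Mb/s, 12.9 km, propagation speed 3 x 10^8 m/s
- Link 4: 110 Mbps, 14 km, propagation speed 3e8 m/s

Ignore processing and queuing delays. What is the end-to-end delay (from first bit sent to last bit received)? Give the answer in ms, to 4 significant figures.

0.2439 ms

L = 576 × 8 = 4608 bits.
Transmission delays (L/R per hop): 0.0100392, 0.00901761, 0.0384, 0.0418909 ms; sum = 0.0993477 ms.
Propagation delays (d/s per hop): 0.00854271, 0.0463333, 0.043, 0.0466667 ms; sum = 0.144543 ms.
End-to-end = 0.2439 ms.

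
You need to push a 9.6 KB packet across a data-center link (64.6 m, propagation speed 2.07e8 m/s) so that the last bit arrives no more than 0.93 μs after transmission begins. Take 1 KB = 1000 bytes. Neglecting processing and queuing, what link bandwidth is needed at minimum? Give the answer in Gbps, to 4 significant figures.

L = 76800 bits.
Propagation delay = 64.6 / 2.07e+08 = 0.312077 μs.
Transmission budget = 0.93 − 0.312077 = 0.617923 μs.
R ≥ L / t_tx = 76800 bits / 6.17923e-07 s = 124.3 Gbps.

124.3 Gbps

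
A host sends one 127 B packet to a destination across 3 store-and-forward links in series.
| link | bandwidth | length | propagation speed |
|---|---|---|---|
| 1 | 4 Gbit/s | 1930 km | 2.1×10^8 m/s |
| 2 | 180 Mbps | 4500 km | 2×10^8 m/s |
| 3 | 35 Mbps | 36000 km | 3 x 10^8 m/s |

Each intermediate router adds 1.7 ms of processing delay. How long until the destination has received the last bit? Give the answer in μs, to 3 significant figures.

155000 μs

L = 127 × 8 = 1016 bits.
Transmission delays (L/R per hop): 0.254, 5.64444, 29.0286 μs; sum = 34.927 μs.
Propagation delays (d/s per hop): 9190.48, 22500, 120000 μs; sum = 151690 μs.
Processing at 2 router(s): 2 × 1.7 ms = 3400 μs.
End-to-end = 155000 μs.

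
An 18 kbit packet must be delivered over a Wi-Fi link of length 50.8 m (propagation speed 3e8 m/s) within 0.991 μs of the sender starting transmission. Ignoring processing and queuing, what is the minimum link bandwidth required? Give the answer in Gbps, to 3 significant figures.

Propagation delay = 50.8 / 300000000 = 0.169333 μs.
Transmission budget = 0.991 − 0.169333 = 0.821667 μs.
R ≥ L / t_tx = 18000 bits / 8.21667e-07 s = 21.9 Gbps.

21.9 Gbps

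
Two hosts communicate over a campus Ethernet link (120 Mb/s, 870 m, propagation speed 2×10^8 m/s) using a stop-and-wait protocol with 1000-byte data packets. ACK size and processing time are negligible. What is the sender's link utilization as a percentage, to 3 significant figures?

88.5 %

t_tx = L/R = 8000/120000000 = 6.66667e-05 s.
t_prop = 870/200000000 = 4.35e-06 s; RTT = 8.7e-06 s.
Cycle = t_tx + RTT = 7.53667e-05 s.
Utilization = t_tx / cycle = 6.66667e-05/7.53667e-05 = 88.5 %.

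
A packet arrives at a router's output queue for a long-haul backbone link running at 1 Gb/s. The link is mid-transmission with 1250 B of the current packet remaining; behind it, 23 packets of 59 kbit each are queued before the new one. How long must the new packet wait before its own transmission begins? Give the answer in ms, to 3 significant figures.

1.37 ms

Each queued packet: L/R = 59000/1000000000 = 0.059 ms.
23 queued → 1.357 ms.
Plus remaining 10000 bits of current packet: 0.01 ms.
Queuing delay = 1.37 ms.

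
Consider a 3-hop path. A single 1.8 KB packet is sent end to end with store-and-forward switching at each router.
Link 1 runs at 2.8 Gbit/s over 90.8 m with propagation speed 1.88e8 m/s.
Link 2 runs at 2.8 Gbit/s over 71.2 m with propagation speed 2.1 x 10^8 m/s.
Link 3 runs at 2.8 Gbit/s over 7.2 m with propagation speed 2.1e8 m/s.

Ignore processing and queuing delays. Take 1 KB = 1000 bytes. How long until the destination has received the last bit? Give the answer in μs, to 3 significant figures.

16.3 μs

L = 14400 bits.
Transmission delay per hop = L/R = 14400/2800000000 = 5.14286 μs; 3 hops → 15.4286 μs.
Propagation delays (d/s per hop): 0.482979, 0.339048, 0.0342857 μs; sum = 0.856312 μs.
End-to-end = 16.3 μs.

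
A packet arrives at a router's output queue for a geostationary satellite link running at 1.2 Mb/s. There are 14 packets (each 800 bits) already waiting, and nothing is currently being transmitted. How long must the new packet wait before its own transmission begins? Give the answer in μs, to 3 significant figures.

9330 μs

Each queued packet: L/R = 800/1200000 = 666.667 μs.
14 queued → 9333.33 μs.
Queuing delay = 9330 μs.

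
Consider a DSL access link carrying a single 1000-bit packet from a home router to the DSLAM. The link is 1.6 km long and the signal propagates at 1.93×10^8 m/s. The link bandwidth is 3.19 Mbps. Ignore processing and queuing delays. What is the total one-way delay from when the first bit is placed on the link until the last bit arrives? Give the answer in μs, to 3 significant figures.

322 μs

Transmission delay = L/R = 1000 / 3190000 = 313.48 μs.
Propagation delay = d/s = 1600 m / 193000000 m/s = 8.29016 μs.
Total = 322 μs.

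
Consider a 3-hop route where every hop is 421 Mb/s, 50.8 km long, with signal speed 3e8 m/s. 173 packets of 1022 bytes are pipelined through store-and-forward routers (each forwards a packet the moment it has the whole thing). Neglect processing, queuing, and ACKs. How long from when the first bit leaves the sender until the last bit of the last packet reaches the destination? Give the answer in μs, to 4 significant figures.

Per-hop transmission t_tx = L/R = 8176/421000000 = 19.4204 μs.
Per-hop propagation t_prop = 50800/300000000 = 169.333 μs.
Pipeline fill: first packet needs 3·t_tx to clear all hops; remaining 172 packets each add one t_tx.
Total = (3+173-1)·t_tx + 3·t_prop = 175·19.4204 + 3·169.333 = 3907 μs.

3907 μs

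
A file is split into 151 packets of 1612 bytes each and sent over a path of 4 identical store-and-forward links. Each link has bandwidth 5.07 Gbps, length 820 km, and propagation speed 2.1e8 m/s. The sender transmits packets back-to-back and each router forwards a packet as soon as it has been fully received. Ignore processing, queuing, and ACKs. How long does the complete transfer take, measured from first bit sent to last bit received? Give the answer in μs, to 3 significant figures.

Per-hop transmission t_tx = L/R = 12896/5070000000 = 2.54359 μs.
Per-hop propagation t_prop = 820000/210000000 = 3904.76 μs.
Pipeline fill: first packet needs 4·t_tx to clear all hops; remaining 150 packets each add one t_tx.
Total = (4+151-1)·t_tx + 4·t_prop = 154·2.54359 + 4·3904.76 = 16000 μs.

16000 μs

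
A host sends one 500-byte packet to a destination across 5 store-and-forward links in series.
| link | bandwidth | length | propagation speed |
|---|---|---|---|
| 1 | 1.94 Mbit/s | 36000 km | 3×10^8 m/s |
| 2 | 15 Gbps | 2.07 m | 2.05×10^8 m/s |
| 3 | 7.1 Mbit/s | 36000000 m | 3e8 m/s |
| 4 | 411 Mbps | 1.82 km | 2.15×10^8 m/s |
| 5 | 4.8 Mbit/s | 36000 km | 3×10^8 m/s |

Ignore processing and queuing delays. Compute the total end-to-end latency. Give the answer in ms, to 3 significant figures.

L = 500 × 8 = 4000 bits.
Transmission delays (L/R per hop): 2.06186, 0.000266667, 0.56338, 0.00973236, 0.833333 ms; sum = 3.46857 ms.
Propagation delays (d/s per hop): 120, 1.00976e-05, 120, 0.00846512, 120 ms; sum = 360.008 ms.
End-to-end = 363 ms.

363 ms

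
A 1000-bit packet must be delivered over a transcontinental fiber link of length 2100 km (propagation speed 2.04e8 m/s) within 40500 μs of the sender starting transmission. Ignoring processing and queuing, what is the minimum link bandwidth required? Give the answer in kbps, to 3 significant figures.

33.1 kbps

Propagation delay = 2100000 / 204000000 = 10294.1 μs.
Transmission budget = 40500 − 10294.1 = 30205.9 μs.
R ≥ L / t_tx = 1000 bits / 0.0302059 s = 33.1 kbps.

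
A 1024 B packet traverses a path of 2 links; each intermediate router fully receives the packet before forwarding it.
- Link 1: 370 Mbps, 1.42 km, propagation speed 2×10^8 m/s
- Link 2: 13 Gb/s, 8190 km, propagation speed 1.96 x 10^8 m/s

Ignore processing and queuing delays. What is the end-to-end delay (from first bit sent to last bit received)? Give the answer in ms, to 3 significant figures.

L = 1024 × 8 = 8192 bits.
Transmission delays (L/R per hop): 0.0221405, 0.000630154 ms; sum = 0.0227707 ms.
Propagation delays (d/s per hop): 0.0071, 41.7857 ms; sum = 41.7928 ms.
End-to-end = 41.8 ms.

41.8 ms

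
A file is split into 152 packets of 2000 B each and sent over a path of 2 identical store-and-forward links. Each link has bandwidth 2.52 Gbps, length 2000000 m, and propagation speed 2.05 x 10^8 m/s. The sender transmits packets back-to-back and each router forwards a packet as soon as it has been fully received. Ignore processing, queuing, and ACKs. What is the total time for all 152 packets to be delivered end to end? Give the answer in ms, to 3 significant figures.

20.5 ms

Per-hop transmission t_tx = L/R = 16000/2520000000 = 0.00634921 ms.
Per-hop propagation t_prop = 2000000/2.05e+08 = 9.7561 ms.
Pipeline fill: first packet needs 2·t_tx to clear all hops; remaining 151 packets each add one t_tx.
Total = (2+152-1)·t_tx + 2·t_prop = 153·0.00634921 + 2·9.7561 = 20.5 ms.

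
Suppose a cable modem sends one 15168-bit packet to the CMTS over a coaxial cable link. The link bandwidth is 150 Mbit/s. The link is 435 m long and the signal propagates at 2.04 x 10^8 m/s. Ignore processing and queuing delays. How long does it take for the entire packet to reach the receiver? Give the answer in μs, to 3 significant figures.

103 μs

Transmission delay = L/R = 15168 / 150000000 = 101.12 μs.
Propagation delay = d/s = 435 m / 204000000 m/s = 2.13235 μs.
Total = 103 μs.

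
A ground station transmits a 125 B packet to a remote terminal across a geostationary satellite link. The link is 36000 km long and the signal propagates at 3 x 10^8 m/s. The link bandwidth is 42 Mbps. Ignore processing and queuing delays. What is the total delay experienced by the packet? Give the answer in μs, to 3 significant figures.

120000 μs

L = 125 × 8 = 1000 bits.
Transmission delay = L/R = 1000 / 42000000 = 23.8095 μs.
Propagation delay = d/s = 36000000 m / 300000000 m/s = 120000 μs.
Total = 120000 μs.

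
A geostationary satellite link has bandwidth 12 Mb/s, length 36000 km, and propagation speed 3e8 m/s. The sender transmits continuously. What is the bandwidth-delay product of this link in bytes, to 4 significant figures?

Propagation delay = 36000000 / 300000000 = 0.12 s.
BDP = R × t_prop = 12000000 × 0.12 = 1440000 bits.
In bytes: 1440000/8 = 180000 bytes.

180000 bytes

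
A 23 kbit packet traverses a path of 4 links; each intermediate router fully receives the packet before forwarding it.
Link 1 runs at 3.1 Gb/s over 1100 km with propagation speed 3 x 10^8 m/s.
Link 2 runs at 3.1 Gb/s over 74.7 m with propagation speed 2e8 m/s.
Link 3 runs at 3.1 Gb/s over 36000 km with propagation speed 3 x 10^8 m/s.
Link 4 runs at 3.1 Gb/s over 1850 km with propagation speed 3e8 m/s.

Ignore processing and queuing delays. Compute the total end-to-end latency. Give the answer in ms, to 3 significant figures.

L = 23000 bits.
Transmission delay per hop = L/R = 23000/3100000000 = 0.00741935 ms; 4 hops → 0.0296774 ms.
Propagation delays (d/s per hop): 3.66667, 0.0003735, 120, 6.16667 ms; sum = 129.834 ms.
End-to-end = 130 ms.

130 ms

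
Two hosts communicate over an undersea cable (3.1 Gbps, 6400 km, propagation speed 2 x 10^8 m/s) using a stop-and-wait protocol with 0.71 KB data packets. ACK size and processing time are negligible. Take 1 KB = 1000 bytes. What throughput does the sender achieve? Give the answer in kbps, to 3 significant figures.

t_tx = L/R = 5680/3100000000 = 1.83226e-06 s.
t_prop = 6400000/200000000 = 0.032 s; RTT = 0.064 s.
Cycle = t_tx + RTT = 0.0640018 s.
Throughput = L / cycle = 5680 / 0.0640018 = 88.7 kbps.

88.7 kbps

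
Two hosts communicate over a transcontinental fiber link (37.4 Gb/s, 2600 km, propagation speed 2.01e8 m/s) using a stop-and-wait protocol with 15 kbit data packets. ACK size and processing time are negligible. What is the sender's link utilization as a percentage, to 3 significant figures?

t_tx = L/R = 15000/37400000000 = 4.0107e-07 s.
t_prop = 2600000/2.01e+08 = 0.0129353 s; RTT = 0.0258706 s.
Cycle = t_tx + RTT = 0.025871 s.
Utilization = t_tx / cycle = 4.0107e-07/0.025871 = 0.00155 %.

0.00155 %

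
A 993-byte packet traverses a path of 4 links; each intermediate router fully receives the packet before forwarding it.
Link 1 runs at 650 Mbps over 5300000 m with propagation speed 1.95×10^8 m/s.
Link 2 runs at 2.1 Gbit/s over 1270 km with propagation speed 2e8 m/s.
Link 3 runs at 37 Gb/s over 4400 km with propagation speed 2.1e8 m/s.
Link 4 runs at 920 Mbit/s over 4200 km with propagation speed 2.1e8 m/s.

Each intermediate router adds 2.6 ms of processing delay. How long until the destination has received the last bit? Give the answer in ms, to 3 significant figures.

L = 993 × 8 = 7944 bits.
Transmission delays (L/R per hop): 0.0122215, 0.00378286, 0.000214703, 0.00863478 ms; sum = 0.0248539 ms.
Propagation delays (d/s per hop): 27.1795, 6.35, 20.9524, 20 ms; sum = 74.4819 ms.
Processing at 3 router(s): 3 × 2.6 ms = 7.8 ms.
End-to-end = 82.3 ms.

82.3 ms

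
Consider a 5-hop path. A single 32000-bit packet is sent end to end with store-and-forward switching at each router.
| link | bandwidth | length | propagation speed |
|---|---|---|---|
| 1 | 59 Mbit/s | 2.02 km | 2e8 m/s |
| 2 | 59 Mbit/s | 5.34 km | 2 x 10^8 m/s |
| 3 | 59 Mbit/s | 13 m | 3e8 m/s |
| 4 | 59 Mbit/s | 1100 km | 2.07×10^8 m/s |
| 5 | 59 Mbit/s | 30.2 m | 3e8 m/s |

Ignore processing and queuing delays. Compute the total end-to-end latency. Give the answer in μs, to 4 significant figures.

Transmission delay per hop = L/R = 32000/59000000 = 542.373 μs; 5 hops → 2711.86 μs.
Propagation delays (d/s per hop): 10.1, 26.7, 0.0433333, 5314.01, 0.100667 μs; sum = 5350.95 μs.
End-to-end = 8063 μs.

8063 μs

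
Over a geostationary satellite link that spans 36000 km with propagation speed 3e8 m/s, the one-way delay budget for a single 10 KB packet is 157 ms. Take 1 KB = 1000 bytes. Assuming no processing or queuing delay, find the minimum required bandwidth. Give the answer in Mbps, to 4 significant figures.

L = 80000 bits.
Propagation delay = 36000000 / 300000000 = 120 ms.
Transmission budget = 157 − 120 = 37 ms.
R ≥ L / t_tx = 80000 bits / 0.037 s = 2.162 Mbps.

2.162 Mbps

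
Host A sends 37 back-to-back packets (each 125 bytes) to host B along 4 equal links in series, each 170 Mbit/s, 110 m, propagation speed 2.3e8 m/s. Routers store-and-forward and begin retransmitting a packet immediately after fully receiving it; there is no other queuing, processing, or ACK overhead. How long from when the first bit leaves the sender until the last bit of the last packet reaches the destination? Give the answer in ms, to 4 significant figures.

0.2372 ms

Per-hop transmission t_tx = L/R = 1000/170000000 = 0.00588235 ms.
Per-hop propagation t_prop = 110/2.3e+08 = 0.000478261 ms.
Pipeline fill: first packet needs 4·t_tx to clear all hops; remaining 36 packets each add one t_tx.
Total = (4+37-1)·t_tx + 4·t_prop = 40·0.00588235 + 4·0.000478261 = 0.2372 ms.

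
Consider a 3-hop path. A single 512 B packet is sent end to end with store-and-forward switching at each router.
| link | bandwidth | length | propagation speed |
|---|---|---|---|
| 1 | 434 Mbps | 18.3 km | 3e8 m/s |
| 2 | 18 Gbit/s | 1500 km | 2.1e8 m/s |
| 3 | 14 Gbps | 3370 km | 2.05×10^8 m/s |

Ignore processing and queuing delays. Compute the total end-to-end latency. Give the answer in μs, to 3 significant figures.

L = 512 × 8 = 4096 bits.
Transmission delays (L/R per hop): 9.43779, 0.227556, 0.292571 μs; sum = 9.95792 μs.
Propagation delays (d/s per hop): 61, 7142.86, 16439 μs; sum = 23642.9 μs.
End-to-end = 23700 μs.

23700 μs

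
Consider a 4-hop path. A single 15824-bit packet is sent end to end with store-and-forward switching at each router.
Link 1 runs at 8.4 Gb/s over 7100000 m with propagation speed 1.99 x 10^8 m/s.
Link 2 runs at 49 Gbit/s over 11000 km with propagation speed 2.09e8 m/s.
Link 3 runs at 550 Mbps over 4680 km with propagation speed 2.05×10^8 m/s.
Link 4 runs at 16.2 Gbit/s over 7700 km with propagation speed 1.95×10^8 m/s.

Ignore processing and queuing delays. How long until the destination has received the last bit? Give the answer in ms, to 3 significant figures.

Transmission delays (L/R per hop): 0.00188381, 0.000322939, 0.0287709, 0.00097679 ms; sum = 0.0319544 ms.
Propagation delays (d/s per hop): 35.6784, 52.6316, 22.8293, 39.4872 ms; sum = 150.626 ms.
End-to-end = 151 ms.

151 ms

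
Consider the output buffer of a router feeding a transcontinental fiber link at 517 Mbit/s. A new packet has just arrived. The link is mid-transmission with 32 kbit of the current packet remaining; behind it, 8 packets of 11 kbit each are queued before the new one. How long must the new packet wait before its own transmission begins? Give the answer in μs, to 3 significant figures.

232 μs

Each queued packet: L/R = 11000/517000000 = 21.2766 μs.
8 queued → 170.213 μs.
Plus remaining 32000 bits of current packet: 61.8956 μs.
Queuing delay = 232 μs.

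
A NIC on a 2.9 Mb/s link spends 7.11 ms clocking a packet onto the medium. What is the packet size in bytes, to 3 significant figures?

2580 bytes

L = R × t_tx = 2900000 b/s × 0.00711 s = 20619 bits.
In bytes: 20619 / 8 = 2580 bytes.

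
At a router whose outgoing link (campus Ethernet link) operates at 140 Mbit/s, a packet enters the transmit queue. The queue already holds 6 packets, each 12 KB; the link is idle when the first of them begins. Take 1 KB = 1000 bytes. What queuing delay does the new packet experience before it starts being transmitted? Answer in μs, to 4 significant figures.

Each queued packet: L/R = 96000/140000000 = 685.714 μs.
6 queued → 4114.29 μs.
Queuing delay = 4114 μs.

4114 μs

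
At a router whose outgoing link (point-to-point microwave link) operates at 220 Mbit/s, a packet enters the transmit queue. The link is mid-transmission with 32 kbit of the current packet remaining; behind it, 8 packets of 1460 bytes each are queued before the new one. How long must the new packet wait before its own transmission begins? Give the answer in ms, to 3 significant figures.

0.570 ms

Each queued packet: L/R = 11680/220000000 = 0.0530909 ms.
8 queued → 0.424727 ms.
Plus remaining 32000 bits of current packet: 0.145455 ms.
Queuing delay = 0.570 ms.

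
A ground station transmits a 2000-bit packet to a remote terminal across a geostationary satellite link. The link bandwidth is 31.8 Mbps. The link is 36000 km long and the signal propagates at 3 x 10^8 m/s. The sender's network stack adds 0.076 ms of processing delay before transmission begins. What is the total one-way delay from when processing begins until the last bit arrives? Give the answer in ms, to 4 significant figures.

120.1 ms

Transmission delay = L/R = 2000 / 31800000 = 0.0628931 ms.
Propagation delay = d/s = 36000000 m / 300000000 m/s = 120 ms.
Plus processing delay 0.076 ms = 0.076 ms.
Total = 120.1 ms.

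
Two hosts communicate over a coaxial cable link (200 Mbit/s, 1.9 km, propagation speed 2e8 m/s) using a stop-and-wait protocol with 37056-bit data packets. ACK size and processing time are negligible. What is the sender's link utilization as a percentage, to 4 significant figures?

90.70 %

t_tx = L/R = 37056/200000000 = 0.00018528 s.
t_prop = 1900/200000000 = 9.5e-06 s; RTT = 1.9e-05 s.
Cycle = t_tx + RTT = 0.00020428 s.
Utilization = t_tx / cycle = 0.00018528/0.00020428 = 90.70 %.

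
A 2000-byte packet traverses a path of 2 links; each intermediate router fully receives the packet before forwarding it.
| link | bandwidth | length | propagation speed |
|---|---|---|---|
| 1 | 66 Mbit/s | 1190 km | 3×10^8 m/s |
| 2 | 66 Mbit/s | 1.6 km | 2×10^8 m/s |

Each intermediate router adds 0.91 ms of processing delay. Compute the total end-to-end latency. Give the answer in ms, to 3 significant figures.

5.37 ms

L = 2000 × 8 = 16000 bits.
Transmission delay per hop = L/R = 16000/66000000 = 0.242424 ms; 2 hops → 0.484848 ms.
Propagation delays (d/s per hop): 3.96667, 0.008 ms; sum = 3.97467 ms.
Processing at 1 router(s): 1 × 0.91 ms = 0.91 ms.
End-to-end = 5.37 ms.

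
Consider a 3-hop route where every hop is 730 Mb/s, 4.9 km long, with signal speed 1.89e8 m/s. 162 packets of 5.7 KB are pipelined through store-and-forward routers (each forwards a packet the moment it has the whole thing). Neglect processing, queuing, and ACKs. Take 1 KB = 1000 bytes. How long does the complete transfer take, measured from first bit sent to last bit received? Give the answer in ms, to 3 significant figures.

Per-hop transmission t_tx = L/R = 45600/730000000 = 0.0624658 ms.
Per-hop propagation t_prop = 4900/189000000 = 0.0259259 ms.
Pipeline fill: first packet needs 3·t_tx to clear all hops; remaining 161 packets each add one t_tx.
Total = (3+162-1)·t_tx + 3·t_prop = 164·0.0624658 + 3·0.0259259 = 10.3 ms.

10.3 ms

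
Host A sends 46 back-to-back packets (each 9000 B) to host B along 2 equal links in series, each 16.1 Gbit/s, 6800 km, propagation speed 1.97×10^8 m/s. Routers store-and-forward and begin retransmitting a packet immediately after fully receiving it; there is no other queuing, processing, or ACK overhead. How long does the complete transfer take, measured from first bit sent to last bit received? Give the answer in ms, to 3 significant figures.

Per-hop transmission t_tx = L/R = 72000/1.61e+10 = 0.00447205 ms.
Per-hop propagation t_prop = 6800000/197000000 = 34.5178 ms.
Pipeline fill: first packet needs 2·t_tx to clear all hops; remaining 45 packets each add one t_tx.
Total = (2+46-1)·t_tx + 2·t_prop = 47·0.00447205 + 2·34.5178 = 69.2 ms.

69.2 ms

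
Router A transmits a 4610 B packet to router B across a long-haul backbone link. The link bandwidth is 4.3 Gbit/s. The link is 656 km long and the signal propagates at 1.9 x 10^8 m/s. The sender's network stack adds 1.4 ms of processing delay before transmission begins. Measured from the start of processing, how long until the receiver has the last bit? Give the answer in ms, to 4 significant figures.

L = 4610 × 8 = 36880 bits.
Transmission delay = L/R = 36880 / 4300000000 = 0.00857674 ms.
Propagation delay = d/s = 656000 m / 190000000 m/s = 3.45263 ms.
Plus processing delay 1.4 ms = 1.4 ms.
Total = 4.861 ms.

4.861 ms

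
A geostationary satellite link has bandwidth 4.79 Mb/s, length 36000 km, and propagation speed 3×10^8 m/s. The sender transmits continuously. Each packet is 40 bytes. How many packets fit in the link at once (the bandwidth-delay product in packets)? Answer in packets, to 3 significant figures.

Propagation delay = 36000000 / 300000000 = 0.12 s.
BDP = R × t_prop = 4790000 × 0.12 = 574800 bits.
In packets of 320 bits: 1800 packets.

1800 packets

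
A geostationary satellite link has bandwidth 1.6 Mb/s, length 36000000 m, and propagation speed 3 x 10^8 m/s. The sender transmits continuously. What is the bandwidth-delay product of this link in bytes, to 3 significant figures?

Propagation delay = 36000000 / 300000000 = 0.12 s.
BDP = R × t_prop = 1600000 × 0.12 = 192000 bits.
In bytes: 192000/8 = 24000 bytes.

24000 bytes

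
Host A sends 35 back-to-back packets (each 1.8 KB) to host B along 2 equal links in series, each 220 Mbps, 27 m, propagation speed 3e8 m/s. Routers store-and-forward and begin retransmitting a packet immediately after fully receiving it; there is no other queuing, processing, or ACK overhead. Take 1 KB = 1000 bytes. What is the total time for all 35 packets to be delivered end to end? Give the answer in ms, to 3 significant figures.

Per-hop transmission t_tx = L/R = 14400/220000000 = 0.0654545 ms.
Per-hop propagation t_prop = 27/300000000 = 9e-05 ms.
Pipeline fill: first packet needs 2·t_tx to clear all hops; remaining 34 packets each add one t_tx.
Total = (2+35-1)·t_tx + 2·t_prop = 36·0.0654545 + 2·9e-05 = 2.36 ms.

2.36 ms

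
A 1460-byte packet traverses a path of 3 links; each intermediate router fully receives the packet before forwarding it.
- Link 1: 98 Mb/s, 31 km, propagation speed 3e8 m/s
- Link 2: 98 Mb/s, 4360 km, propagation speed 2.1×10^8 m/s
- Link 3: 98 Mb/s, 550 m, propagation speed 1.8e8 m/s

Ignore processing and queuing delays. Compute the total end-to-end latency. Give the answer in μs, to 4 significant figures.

21230 μs

L = 1460 × 8 = 11680 bits.
Transmission delay per hop = L/R = 11680/98000000 = 119.184 μs; 3 hops → 357.551 μs.
Propagation delays (d/s per hop): 103.333, 20761.9, 3.05556 μs; sum = 20868.3 μs.
End-to-end = 21230 μs.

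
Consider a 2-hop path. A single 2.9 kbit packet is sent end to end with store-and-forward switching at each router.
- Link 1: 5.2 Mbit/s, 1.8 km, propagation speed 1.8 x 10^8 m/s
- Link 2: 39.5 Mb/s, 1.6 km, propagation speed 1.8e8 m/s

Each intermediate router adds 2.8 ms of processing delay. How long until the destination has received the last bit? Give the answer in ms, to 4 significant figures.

L = 2900 bits.
Transmission delays (L/R per hop): 0.557692, 0.0734177 ms; sum = 0.63111 ms.
Propagation delays (d/s per hop): 0.01, 0.00888889 ms; sum = 0.0188889 ms.
Processing at 1 router(s): 1 × 2.8 ms = 2.8 ms.
End-to-end = 3.450 ms.

3.450 ms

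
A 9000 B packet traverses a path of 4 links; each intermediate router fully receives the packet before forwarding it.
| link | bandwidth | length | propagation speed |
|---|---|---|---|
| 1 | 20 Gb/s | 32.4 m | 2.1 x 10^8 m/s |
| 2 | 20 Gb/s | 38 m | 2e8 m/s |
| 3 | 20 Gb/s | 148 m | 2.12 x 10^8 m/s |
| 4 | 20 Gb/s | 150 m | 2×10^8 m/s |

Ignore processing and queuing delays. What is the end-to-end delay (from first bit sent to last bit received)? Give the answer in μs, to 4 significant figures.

L = 9000 × 8 = 72000 bits.
Transmission delay per hop = L/R = 72000/20000000000 = 3.6 μs; 4 hops → 14.4 μs.
Propagation delays (d/s per hop): 0.154286, 0.19, 0.698113, 0.75 μs; sum = 1.7924 μs.
End-to-end = 16.19 μs.

16.19 μs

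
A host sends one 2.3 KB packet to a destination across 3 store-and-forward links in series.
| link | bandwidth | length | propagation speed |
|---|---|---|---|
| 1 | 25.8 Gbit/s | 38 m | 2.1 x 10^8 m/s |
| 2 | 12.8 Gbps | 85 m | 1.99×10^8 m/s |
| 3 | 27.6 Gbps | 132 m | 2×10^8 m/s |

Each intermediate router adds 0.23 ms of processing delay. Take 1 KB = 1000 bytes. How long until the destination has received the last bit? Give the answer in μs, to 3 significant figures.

L = 18400 bits.
Transmission delays (L/R per hop): 0.713178, 1.4375, 0.666667 μs; sum = 2.81734 μs.
Propagation delays (d/s per hop): 0.180952, 0.427136, 0.66 μs; sum = 1.26809 μs.
Processing at 2 router(s): 2 × 0.23 ms = 460 μs.
End-to-end = 464 μs.

464 μs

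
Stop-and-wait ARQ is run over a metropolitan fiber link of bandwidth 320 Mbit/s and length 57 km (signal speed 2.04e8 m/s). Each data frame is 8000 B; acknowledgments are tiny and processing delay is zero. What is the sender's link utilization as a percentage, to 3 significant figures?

t_tx = L/R = 64000/320000000 = 0.0002 s.
t_prop = 57000/204000000 = 0.000279412 s; RTT = 0.000558824 s.
Cycle = t_tx + RTT = 0.000758824 s.
Utilization = t_tx / cycle = 0.0002/0.000758824 = 26.4 %.

26.4 %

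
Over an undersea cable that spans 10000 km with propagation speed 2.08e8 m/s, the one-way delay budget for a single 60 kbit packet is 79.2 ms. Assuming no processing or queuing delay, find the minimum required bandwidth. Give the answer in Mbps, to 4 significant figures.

1.928 Mbps

Propagation delay = 10000000 / 208000000 = 48.0769 ms.
Transmission budget = 79.2 − 48.0769 = 31.1231 ms.
R ≥ L / t_tx = 60000 bits / 0.0311231 s = 1.928 Mbps.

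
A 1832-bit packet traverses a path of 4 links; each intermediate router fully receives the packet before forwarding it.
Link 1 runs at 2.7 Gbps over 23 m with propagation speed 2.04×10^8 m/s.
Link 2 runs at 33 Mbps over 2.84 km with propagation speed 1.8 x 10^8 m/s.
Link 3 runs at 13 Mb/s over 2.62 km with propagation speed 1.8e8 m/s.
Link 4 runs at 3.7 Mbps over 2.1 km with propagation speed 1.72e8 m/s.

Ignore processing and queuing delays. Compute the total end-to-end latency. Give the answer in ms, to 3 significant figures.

0.735 ms

Transmission delays (L/R per hop): 0.000678519, 0.0555152, 0.140923, 0.495135 ms; sum = 0.692252 ms.
Propagation delays (d/s per hop): 0.000112745, 0.0157778, 0.0145556, 0.0122093 ms; sum = 0.0426554 ms.
End-to-end = 0.735 ms.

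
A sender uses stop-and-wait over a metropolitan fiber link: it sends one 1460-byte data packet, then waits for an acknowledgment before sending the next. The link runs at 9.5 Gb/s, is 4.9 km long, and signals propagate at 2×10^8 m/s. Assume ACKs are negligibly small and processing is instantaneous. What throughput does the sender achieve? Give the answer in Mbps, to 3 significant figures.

233 Mbps

t_tx = L/R = 11680/9500000000 = 1.22947e-06 s.
t_prop = 4900/200000000 = 2.45e-05 s; RTT = 4.9e-05 s.
Cycle = t_tx + RTT = 5.02295e-05 s.
Throughput = L / cycle = 11680 / 5.02295e-05 = 233 Mbps.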